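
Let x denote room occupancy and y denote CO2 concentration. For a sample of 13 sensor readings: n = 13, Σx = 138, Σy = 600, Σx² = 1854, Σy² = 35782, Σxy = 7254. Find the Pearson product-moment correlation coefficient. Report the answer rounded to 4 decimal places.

0.4987

Numerator: nΣxy − (Σx)(Σy) = 13·7254 − (138)(600) = 11502
Denominator: √[(nΣx²−(Σx)²)(nΣy²−(Σy)²)]
  nΣx²−(Σx)² = 13·1854 − 19044 = 5058;  nΣy²−(Σy)² = 13·35782 − 360000 = 105166
  √(5058·105166) = √531929628 = 23063.5996
r = 11502 / 23063.5996 = 0.4987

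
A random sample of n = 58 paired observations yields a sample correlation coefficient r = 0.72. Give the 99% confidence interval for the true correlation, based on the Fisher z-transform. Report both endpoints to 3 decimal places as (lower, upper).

Fisher z: z_r = atanh(r) = ½·ln((1+0.72)/(1−0.72)) = 0.907645
SE(z) = 1/√(n−3) = 1/√55 = 0.134840
99% ⇒ z* = 2.576; margin = 2.576·0.134840 = 0.347348
CI on z-scale: (0.560297, 1.254993)
Back-transform: tanh(0.560297) = 0.508198, tanh(1.254993) = 0.849678

(0.508, 0.850)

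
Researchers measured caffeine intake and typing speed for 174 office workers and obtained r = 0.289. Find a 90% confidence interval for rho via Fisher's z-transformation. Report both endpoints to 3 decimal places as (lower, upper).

(0.170, 0.400)

z_r = atanh(0.289) = 0.297475;  SE = 1/√(n−3) = 1/√171 = 0.076472
z-limits: 0.297475 ± 1.645·0.076472 = 0.297475 ± 0.125796 = [0.171679, 0.423271]
ρ-limits: (tanh 0.171679, tanh 0.423271) = (0.170, 0.400)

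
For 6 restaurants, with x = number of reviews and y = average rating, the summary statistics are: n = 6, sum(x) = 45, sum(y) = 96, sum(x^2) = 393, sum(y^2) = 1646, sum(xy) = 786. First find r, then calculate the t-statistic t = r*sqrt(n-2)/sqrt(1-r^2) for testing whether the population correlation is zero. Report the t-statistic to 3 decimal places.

3.156

Numerator: nΣxy − (Σx)(Σy) = 6·786 − (45)(96) = 396
Denominator: √[(nΣx²−(Σx)²)(nΣy²−(Σy)²)]
  nΣx²−(Σx)² = 6·393 − 2025 = 333;  nΣy²−(Σy)² = 6·1646 − 9216 = 660
  √(333·660) = √219780 = 468.8070
r = 396 / 468.8070 = 0.8447
t = r·√(n−2)/√(1−r²) = 0.8447·√4 / √(1−0.713518) = 1.689400 / 0.535240 = 3.156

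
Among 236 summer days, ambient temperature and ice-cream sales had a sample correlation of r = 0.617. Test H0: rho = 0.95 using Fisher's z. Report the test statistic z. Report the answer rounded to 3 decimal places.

z_r = atanh(0.617) = 0.720146,  z_0 = atanh(0.95) = 1.831781
SE = 1/√(n−3) = 1/√233 = 0.065512
z = (z_r − z_0)/SE = (0.720146 − 1.831781) / 0.065512 = -1.111635 / 0.065512 = -16.968

-16.968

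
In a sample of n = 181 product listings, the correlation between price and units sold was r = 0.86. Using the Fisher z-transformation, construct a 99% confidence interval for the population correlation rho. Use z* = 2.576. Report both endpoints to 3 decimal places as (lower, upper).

(0.801, 0.903)

Fisher z: z_r = atanh(r) = ½·ln((1+0.86)/(1−0.86)) = 1.293345
SE(z) = 1/√(n−3) = 1/√178 = 0.074953
99% ⇒ z* = 2.576; margin = 2.576·0.074953 = 0.193079
CI on z-scale: (1.100266, 1.486424)
Back-transform: tanh(1.100266) = 0.800595, tanh(1.486424) = 0.902665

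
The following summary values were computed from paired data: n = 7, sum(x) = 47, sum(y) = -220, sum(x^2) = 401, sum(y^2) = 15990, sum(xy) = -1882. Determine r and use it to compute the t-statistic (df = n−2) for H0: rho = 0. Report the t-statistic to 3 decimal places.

S_xy = nΣxy − ΣxΣy = 7·(-1882) − 47·(-220) = -13174 − (-10340) = -2834
S_xx = nΣx² − (Σx)² = 7·401 − 47² = 2807 − 2209 = 598
S_yy = nΣy² − (Σy)² = 7·15990 − (-220)² = 111930 − 48400 = 63530
r = S_xy / √(S_xx·S_yy) = -2834 / √(598·63530) = -2834 / √37990940 = -2834 / 6163.6791 = -0.4598
t = r·√(n−2)/√(1−r²) = -0.4598·√5 / √(1−0.211416) = -1.028144 / 0.888023 = -1.158

-1.158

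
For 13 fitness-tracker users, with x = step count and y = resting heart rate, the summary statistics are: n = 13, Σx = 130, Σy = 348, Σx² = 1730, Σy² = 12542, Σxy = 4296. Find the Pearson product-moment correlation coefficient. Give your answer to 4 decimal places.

S_xy = nΣxy − ΣxΣy = 13·4296 − 130·348 = 55848 − 45240 = 10608
S_xx = nΣx² − (Σx)² = 13·1730 − 130² = 22490 − 16900 = 5590
S_yy = nΣy² − (Σy)² = 13·12542 − 348² = 163046 − 121104 = 41942
r = S_xy / √(S_xx·S_yy) = 10608 / √(5590·41942) = 10608 / √234455780 = 10608 / 15311.9489 = 0.6928

0.6928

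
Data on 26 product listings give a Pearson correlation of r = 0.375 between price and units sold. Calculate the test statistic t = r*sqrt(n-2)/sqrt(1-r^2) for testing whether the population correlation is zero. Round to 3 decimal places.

1.982

t = r·√(n−2) / √(1−r²) with r = 0.375, n = 26
  = 0.375·√24 / √(1 − 0.140625)
  = 0.375·4.898979 / 0.927025
  = 1.837117 / 0.927025 = 1.982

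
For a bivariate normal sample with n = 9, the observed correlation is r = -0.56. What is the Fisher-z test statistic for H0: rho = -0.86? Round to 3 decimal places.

Fisher z: atanh(-0.56) = -0.632833, atanh(-0.86) = -1.293345
z = (z_r − z_0)·√(n−3) = (-0.632833 − (-1.293345))·√6 = 0.660512 · 2.449490 = 1.618

1.618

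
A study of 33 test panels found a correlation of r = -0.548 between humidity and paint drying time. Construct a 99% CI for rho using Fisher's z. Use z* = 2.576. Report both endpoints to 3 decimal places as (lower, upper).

z_r = atanh(-0.548) = -0.615518;  SE = 1/√(n−3) = 1/√30 = 0.182574
z-limits: -0.615518 ± 2.576·0.182574 = -0.615518 ± 0.470311 = [-1.085829, -0.145207]
ρ-limits: (tanh -1.085829, tanh -0.145207) = (-0.795, -0.144)

(-0.795, -0.144)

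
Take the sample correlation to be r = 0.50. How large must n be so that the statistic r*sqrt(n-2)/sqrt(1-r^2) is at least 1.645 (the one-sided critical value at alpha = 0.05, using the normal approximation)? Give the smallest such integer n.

11

r√(n−2)/√(1−r²) ≥ 1.645  ⇔  n−2 ≥ (1.645)²·(1−r²)/r²
(1−r²)/r² = (1−0.2500)/0.2500 = 3.0000
n ≥ 2 + 2.706025·3.0000 = 2 + 8.1181 = 10.1181
⌈10.1181⌉ = 11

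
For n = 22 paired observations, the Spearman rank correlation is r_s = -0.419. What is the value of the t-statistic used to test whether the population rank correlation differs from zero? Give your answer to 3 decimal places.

t = r_s·√(n−2) / √(1−r_s²) with r_s = -0.419, n = 22
  = -0.419·√20 / √(1 − 0.175561)
  = -0.419·4.472136 / 0.907986
  = -1.873825 / 0.907986 = -2.064

-2.064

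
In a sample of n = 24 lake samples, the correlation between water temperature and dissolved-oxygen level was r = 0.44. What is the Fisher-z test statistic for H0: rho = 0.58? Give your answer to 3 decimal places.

Fisher z: atanh(0.44) = 0.472231, atanh(0.58) = 0.662463
z = (z_r − z_0)·√(n−3) = (0.472231 − 0.662463)·√21 = -0.190232 · 4.582576 = -0.872

-0.872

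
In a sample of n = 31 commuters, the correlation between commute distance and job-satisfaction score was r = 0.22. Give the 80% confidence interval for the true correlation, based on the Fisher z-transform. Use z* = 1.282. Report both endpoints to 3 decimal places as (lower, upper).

z_r = atanh(0.22) = 0.223656;  SE = 1/√(n−3) = 1/√28 = 0.188982
z-limits: 0.223656 ± 1.282·0.188982 = 0.223656 ± 0.242275 = [-0.018619, 0.465931]
ρ-limits: (tanh -0.018619, tanh 0.465931) = (-0.019, 0.435)

(-0.019, 0.435)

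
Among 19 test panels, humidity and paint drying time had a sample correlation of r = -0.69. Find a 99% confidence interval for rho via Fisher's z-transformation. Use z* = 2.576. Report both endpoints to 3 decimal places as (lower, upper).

(-0.904, -0.201)

Fisher z: z_r = atanh(r) = ½·ln((1+(-0.69))/(1−(-0.69))) = -0.847956
SE(z) = 1/√(n−3) = 1/√16 = 0.250000
99% ⇒ z* = 2.576; margin = 2.576·0.250000 = 0.644000
CI on z-scale: (-1.491956, -0.203956)
Back-transform: tanh(-1.491956) = -0.903684, tanh(-0.203956) = -0.201174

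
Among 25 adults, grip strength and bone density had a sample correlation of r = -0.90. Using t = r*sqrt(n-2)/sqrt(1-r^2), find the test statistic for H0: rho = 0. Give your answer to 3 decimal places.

-9.902

t = r·√(n−2) / √(1−r²) with r = -0.90, n = 25
  = -0.90·√23 / √(1 − 0.8100)
  = -0.90·4.795832 / 0.435890
  = -4.316249 / 0.435890 = -9.902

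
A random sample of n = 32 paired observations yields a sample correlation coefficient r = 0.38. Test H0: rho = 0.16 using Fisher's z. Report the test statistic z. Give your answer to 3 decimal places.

1.285

z_r = atanh(0.38) = 0.400060,  z_0 = atanh(0.16) = 0.161387
SE = 1/√(n−3) = 1/√29 = 0.185695
z = (z_r − z_0)/SE = (0.400060 − 0.161387) / 0.185695 = 0.238673 / 0.185695 = 1.285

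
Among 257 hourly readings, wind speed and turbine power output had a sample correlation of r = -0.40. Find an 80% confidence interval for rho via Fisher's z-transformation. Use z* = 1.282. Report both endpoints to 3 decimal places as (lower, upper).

z_r = atanh(-0.40) = -0.423649;  SE = 1/√(n−3) = 1/√254 = 0.062746
z-limits: -0.423649 ± 1.282·0.062746 = -0.423649 ± 0.080440 = [-0.504089, -0.343209]
ρ-limits: (tanh -0.504089, tanh -0.343209) = (-0.465, -0.330)

(-0.465, -0.330)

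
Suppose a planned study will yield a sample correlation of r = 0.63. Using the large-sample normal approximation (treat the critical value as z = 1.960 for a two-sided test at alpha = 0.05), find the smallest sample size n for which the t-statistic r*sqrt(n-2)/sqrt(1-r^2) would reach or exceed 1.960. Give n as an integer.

8

r√(n−2)/√(1−r²) ≥ 1.960  ⇔  n−2 ≥ (1.960)²·(1−r²)/r²
(1−r²)/r² = (1−0.3969)/0.3969 = 1.5195
n ≥ 2 + 3.8416·1.5195 = 2 + 5.8373 = 7.8373
⌈7.8373⌉ = 8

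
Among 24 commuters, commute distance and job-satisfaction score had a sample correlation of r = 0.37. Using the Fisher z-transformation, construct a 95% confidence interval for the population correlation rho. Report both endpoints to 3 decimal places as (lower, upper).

(-0.039, 0.673)

z_r = atanh(0.37) = 0.388423;  SE = 1/√(n−3) = 1/√21 = 0.218218
z-limits: 0.388423 ± 1.960·0.218218 = 0.388423 ± 0.427707 = [-0.039284, 0.816130]
ρ-limits: (tanh -0.039284, tanh 0.816130) = (-0.039, 0.673)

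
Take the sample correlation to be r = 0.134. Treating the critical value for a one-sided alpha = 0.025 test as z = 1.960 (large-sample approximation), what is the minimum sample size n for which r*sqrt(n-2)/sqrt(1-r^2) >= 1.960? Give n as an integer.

r√(n−2)/√(1−r²) ≥ 1.960  ⇔  n−2 ≥ (1.960)²·(1−r²)/r²
(1−r²)/r² = (1−0.017956)/0.017956 = 54.6917
n ≥ 2 + 3.8416·54.6917 = 2 + 210.1036 = 212.1036
⌈212.1036⌉ = 213

213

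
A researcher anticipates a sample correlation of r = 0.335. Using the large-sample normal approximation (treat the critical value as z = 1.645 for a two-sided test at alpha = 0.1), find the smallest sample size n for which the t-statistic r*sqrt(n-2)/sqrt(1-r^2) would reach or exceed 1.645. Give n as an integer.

r√(n−2)/√(1−r²) ≥ 1.645  ⇔  n−2 ≥ (1.645)²·(1−r²)/r²
(1−r²)/r² = (1−0.112225)/0.112225 = 7.9107
n ≥ 2 + 2.706025·7.9107 = 2 + 21.4066 = 23.4066
⌈23.4066⌉ = 24

24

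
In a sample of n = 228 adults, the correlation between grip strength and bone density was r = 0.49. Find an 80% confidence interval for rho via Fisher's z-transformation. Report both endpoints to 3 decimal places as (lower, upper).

(0.422, 0.552)

z_r = atanh(0.49) = 0.536060;  SE = 1/√(n−3) = 1/√225 = 0.066667
z-limits: 0.536060 ± 1.282·0.066667 = 0.536060 ± 0.085467 = [0.450593, 0.621527]
ρ-limits: (tanh 0.450593, tanh 0.621527) = (0.422, 0.552)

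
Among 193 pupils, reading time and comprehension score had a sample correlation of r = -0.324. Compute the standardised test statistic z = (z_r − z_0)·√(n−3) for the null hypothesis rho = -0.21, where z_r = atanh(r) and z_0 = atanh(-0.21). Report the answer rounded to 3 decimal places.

-1.695

z_r = atanh(-0.324) = -0.336110,  z_0 = atanh(-0.21) = -0.213171
SE = 1/√(n−3) = 1/√190 = 0.072548
z = (z_r − z_0)/SE = (-0.336110 − (-0.213171)) / 0.072548 = -0.122939 / 0.072548 = -1.695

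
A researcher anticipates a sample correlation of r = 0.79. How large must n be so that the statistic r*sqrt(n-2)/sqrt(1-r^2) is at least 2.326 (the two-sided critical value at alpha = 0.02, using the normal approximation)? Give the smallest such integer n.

6

Need r·√(n−2)/√(1−r²) ≥ 2.326
√(n−2) ≥ 2.326·√(1−0.6241) / 0.79 = 2.326·0.613107 / 0.79 = 1.8052
n−2 ≥ 3.2587  ⇒  n ≥ 5.2587
Smallest integer n = 6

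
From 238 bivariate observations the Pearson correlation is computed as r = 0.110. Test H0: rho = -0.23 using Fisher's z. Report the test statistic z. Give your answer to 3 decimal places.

5.283

Fisher z: atanh(0.110) = 0.110447, atanh(-0.23) = -0.234189
z = (z_r − z_0)·√(n−3) = (0.110447 − (-0.234189))·√235 = 0.344636 · 15.329710 = 5.283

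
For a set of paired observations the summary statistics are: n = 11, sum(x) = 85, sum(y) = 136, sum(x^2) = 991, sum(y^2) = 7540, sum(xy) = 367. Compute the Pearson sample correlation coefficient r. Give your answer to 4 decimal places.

-0.4888

S_xy = nΣxy − ΣxΣy = 11·367 − 85·136 = 4037 − 11560 = -7523
S_xx = nΣx² − (Σx)² = 11·991 − 85² = 10901 − 7225 = 3676
S_yy = nΣy² − (Σy)² = 11·7540 − 136² = 82940 − 18496 = 64444
r = S_xy / √(S_xx·S_yy) = -7523 / √(3676·64444) = -7523 / √236896144 = -7523 / 15391.4309 = -0.4888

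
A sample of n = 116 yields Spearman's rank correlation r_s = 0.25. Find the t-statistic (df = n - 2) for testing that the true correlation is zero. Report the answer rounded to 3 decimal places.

2.757

1 − r_s² = 1 − 0.0625 = 0.9375;  √(1−r_s²) = 0.968246
√(n−2) = √114 = 10.677078
t = r_s·√(n−2)/√(1−r_s²) = 0.25 · 10.677078 / 0.968246 = 2.757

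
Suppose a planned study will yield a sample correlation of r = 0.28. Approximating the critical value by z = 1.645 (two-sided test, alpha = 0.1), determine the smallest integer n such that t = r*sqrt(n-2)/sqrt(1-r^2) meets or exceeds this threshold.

r√(n−2)/√(1−r²) ≥ 1.645  ⇔  n−2 ≥ (1.645)²·(1−r²)/r²
(1−r²)/r² = (1−0.0784)/0.0784 = 11.7551
n ≥ 2 + 2.706025·11.7551 = 2 + 31.8096 = 33.8096
⌈33.8096⌉ = 34

34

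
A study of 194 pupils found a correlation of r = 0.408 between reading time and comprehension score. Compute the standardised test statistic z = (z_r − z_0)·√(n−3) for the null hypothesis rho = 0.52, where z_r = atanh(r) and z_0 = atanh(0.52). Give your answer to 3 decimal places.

-1.978

Fisher z: atanh(0.408) = 0.433209, atanh(0.52) = 0.576340
z = (z_r − z_0)·√(n−3) = (0.433209 − 0.576340)·√191 = -0.143131 · 13.820275 = -1.978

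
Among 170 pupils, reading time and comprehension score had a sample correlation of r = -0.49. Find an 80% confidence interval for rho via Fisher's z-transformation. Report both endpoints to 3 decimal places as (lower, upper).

z_r = atanh(-0.49) = -0.536060;  SE = 1/√(n−3) = 1/√167 = 0.077382
z-limits: -0.536060 ± 1.282·0.077382 = -0.536060 ± 0.099204 = [-0.635264, -0.436856]
ρ-limits: (tanh -0.635264, tanh -0.436856) = (-0.562, -0.411)

(-0.562, -0.411)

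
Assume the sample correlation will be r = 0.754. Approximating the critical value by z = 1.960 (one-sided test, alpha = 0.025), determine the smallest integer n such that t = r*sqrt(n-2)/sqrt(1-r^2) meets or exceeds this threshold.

5

Need r·√(n−2)/√(1−r²) ≥ 1.960
√(n−2) ≥ 1.960·√(1−0.568516) / 0.754 = 1.960·0.656874 / 0.754 = 1.7075
n−2 ≥ 2.9156  ⇒  n ≥ 4.9156
Smallest integer n = 5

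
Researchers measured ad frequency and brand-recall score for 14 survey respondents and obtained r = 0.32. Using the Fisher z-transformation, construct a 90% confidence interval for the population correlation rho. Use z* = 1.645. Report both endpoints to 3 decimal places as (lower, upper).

(-0.163, 0.679)

z_r = atanh(0.32) = 0.331647;  SE = 1/√(n−3) = 1/√11 = 0.301511
z-limits: 0.331647 ± 1.645·0.301511 = 0.331647 ± 0.495986 = [-0.164339, 0.827633]
ρ-limits: (tanh -0.164339, tanh 0.827633) = (-0.163, 0.679)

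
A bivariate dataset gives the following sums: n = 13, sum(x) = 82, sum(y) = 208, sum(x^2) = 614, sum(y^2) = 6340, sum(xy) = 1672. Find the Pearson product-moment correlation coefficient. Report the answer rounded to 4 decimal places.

Numerator: nΣxy − (Σx)(Σy) = 13·1672 − (82)(208) = 4680
Denominator: √[(nΣx²−(Σx)²)(nΣy²−(Σy)²)]
  nΣx²−(Σx)² = 13·614 − 6724 = 1258;  nΣy²−(Σy)² = 13·6340 − 43264 = 39156
  √(1258·39156) = √49258248 = 7018.4220
r = 4680 / 7018.4220 = 0.6668

0.6668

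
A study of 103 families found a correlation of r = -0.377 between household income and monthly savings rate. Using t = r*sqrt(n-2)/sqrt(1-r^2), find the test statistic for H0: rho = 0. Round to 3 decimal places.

1 − r² = 1 − 0.142129 = 0.857871;  √(1−r²) = 0.926213
√(n−2) = √101 = 10.049876
t = r·√(n−2)/√(1−r²) = -0.377 · 10.049876 / 0.926213 = -4.091

-4.091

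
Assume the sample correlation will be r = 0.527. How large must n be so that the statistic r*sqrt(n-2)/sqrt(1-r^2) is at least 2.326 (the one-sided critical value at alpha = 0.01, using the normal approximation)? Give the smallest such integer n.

17

r√(n−2)/√(1−r²) ≥ 2.326  ⇔  n−2 ≥ (2.326)²·(1−r²)/r²
(1−r²)/r² = (1−0.277729)/0.277729 = 2.6006
n ≥ 2 + 5.410276·2.6006 = 2 + 14.0700 = 16.0700
⌈16.0700⌉ = 17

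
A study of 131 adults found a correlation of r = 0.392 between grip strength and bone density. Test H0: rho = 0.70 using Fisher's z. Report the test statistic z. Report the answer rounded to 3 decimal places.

Fisher z: atanh(0.392) = 0.414161, atanh(0.70) = 0.867301
z = (z_r − z_0)·√(n−3) = (0.414161 − 0.867301)·√128 = -0.453140 · 11.313708 = -5.127

-5.127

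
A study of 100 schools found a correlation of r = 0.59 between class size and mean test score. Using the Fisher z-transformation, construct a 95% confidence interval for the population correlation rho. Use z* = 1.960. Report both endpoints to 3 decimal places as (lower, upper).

Fisher z: z_r = atanh(r) = ½·ln((1+0.59)/(1−0.59)) = 0.677666
SE(z) = 1/√(n−3) = 1/√97 = 0.101535
95% ⇒ z* = 1.960; margin = 1.960·0.101535 = 0.199009
CI on z-scale: (0.478657, 0.876675)
Back-transform: tanh(0.478657) = 0.445167, tanh(0.876675) = 0.704750

(0.445, 0.705)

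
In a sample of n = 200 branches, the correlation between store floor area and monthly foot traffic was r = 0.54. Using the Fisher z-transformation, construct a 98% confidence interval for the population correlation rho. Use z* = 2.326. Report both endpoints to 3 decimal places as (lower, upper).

z_r = atanh(0.54) = 0.604156;  SE = 1/√(n−3) = 1/√197 = 0.071247
z-limits: 0.604156 ± 2.326·0.071247 = 0.604156 ± 0.165721 = [0.438435, 0.769877]
ρ-limits: (tanh 0.438435, tanh 0.769877) = (0.412, 0.647)

(0.412, 0.647)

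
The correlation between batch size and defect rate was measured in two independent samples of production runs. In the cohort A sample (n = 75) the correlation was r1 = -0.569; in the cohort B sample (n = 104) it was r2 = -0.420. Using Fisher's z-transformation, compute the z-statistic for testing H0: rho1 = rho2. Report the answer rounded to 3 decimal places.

Fisher z-transforms: z1 = atanh(-0.569) = -0.646043, z2 = atanh(-0.420) = -0.447692; difference d = -0.198351
Var(d) = 1/72 + 1/101 = 0.0138889 + 0.0099010 = 0.0237899
z = d/√Var(d) = -0.198351 / √0.0237899 = -0.198351 / 0.154240 = -1.286

-1.286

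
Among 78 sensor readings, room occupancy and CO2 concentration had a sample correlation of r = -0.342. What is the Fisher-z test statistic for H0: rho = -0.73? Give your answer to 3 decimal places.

4.957

z_r = atanh(-0.342) = -0.356356,  z_0 = atanh(-0.73) = -0.928727
SE = 1/√(n−3) = 1/√75 = 0.115470
z = (z_r − z_0)/SE = (-0.356356 − (-0.928727)) / 0.115470 = 0.572371 / 0.115470 = 4.957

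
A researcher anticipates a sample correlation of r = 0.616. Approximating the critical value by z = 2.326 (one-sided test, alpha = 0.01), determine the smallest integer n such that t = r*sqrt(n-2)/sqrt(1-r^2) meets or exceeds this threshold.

11

Need r·√(n−2)/√(1−r²) ≥ 2.326
√(n−2) ≥ 2.326·√(1−0.379456) / 0.616 = 2.326·0.787746 / 0.616 = 2.9745
n−2 ≥ 8.8477  ⇒  n ≥ 10.8477
Smallest integer n = 11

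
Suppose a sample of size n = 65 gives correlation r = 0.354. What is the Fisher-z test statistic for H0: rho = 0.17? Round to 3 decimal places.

1.562

Fisher z: atanh(0.354) = 0.370009, atanh(0.17) = 0.171667
z = (z_r − z_0)·√(n−3) = (0.370009 − 0.171667)·√62 = 0.198342 · 7.874008 = 1.562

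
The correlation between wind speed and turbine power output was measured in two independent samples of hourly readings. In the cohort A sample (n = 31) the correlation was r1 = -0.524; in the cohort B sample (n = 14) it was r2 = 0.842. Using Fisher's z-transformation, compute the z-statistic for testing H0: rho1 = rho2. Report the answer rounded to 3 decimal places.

z1 = atanh(-0.524) = -0.581838,  z2 = atanh(0.842) = 1.228006
SE = √(1/(n1−3) + 1/(n2−3)) = √(1/28 + 1/11) = √(0.0357143 + 0.0909091) = √0.1266234 = 0.355842
z = (z1 − z2)/SE = (-0.581838 − 1.228006) / 0.355842 = -1.809844 / 0.355842 = -5.086

-5.086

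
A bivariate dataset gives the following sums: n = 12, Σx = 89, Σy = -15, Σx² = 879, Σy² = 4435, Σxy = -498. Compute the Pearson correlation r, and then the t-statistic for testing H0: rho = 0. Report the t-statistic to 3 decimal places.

S_xy = nΣxy − ΣxΣy = 12·(-498) − 89·(-15) = -5976 − (-1335) = -4641
S_xx = nΣx² − (Σx)² = 12·879 − 89² = 10548 − 7921 = 2627
S_yy = nΣy² − (Σy)² = 12·4435 − (-15)² = 53220 − 225 = 52995
r = S_xy / √(S_xx·S_yy) = -4641 / √(2627·52995) = -4641 / √139217865 = -4641 / 11799.0620 = -0.3933
t = r·√(n−2)/√(1−r²) = -0.3933·√10 / √(1−0.154685) = -1.243724 / 0.919410 = -1.353

-1.353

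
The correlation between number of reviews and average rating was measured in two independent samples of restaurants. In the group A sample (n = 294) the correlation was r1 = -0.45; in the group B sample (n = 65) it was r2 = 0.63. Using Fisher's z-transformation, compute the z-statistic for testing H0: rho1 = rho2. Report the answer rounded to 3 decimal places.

-8.766

z1 = atanh(-0.45) = -0.484700,  z2 = atanh(0.63) = 0.741416
SE = √(1/(n1−3) + 1/(n2−3)) = √(1/291 + 1/62) = √(0.0034364 + 0.0161290) = √0.0195654 = 0.139876
z = (z1 − z2)/SE = (-0.484700 − 0.741416) / 0.139876 = -1.226116 / 0.139876 = -8.766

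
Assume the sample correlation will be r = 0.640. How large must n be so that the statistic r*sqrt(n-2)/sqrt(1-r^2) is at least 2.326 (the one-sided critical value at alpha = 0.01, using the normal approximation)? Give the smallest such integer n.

Need r·√(n−2)/√(1−r²) ≥ 2.326
√(n−2) ≥ 2.326·√(1−0.409600) / 0.640 = 2.326·0.768375 / 0.640 = 2.7926
n−2 ≥ 7.7986  ⇒  n ≥ 9.7986
Smallest integer n = 10

10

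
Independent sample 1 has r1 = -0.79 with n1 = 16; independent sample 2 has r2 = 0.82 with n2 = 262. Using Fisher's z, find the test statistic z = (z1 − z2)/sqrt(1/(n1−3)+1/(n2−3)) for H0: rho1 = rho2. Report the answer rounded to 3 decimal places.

z1 = atanh(-0.79) = -1.071432,  z2 = atanh(0.82) = 1.156817
SE = √(1/(n1−3) + 1/(n2−3)) = √(1/13 + 1/259) = √(0.0769231 + 0.0038610) = √0.0807841 = 0.284225
z = (z1 − z2)/SE = (-1.071432 − 1.156817) / 0.284225 = -2.228249 / 0.284225 = -7.840

-7.840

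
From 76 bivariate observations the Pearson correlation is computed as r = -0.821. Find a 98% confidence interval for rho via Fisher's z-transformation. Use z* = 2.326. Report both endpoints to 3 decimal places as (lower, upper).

z_r = atanh(-0.821) = -1.159878;  SE = 1/√(n−3) = 1/√73 = 0.117041
z-limits: -1.159878 ± 2.326·0.117041 = -1.159878 ± 0.272237 = [-1.432115, -0.887641]
ρ-limits: (tanh -1.432115, tanh -0.887641) = (-0.892, -0.710)

(-0.892, -0.710)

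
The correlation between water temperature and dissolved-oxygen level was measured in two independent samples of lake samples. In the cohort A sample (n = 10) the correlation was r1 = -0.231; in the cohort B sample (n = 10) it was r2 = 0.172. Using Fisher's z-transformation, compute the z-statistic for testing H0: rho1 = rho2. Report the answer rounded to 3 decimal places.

Fisher z-transforms: z1 = atanh(-0.231) = -0.235246, z2 = atanh(0.172) = 0.173727; difference d = -0.408973
Var(d) = 1/7 + 1/7 = 0.1428571 + 0.1428571 = 0.2857142
z = d/√Var(d) = -0.408973 / √0.2857142 = -0.408973 / 0.534522 = -0.765

-0.765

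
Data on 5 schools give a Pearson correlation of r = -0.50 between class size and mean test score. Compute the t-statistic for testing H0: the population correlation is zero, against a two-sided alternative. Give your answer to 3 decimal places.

-1.000

1 − r² = 1 − 0.2500 = 0.7500;  √(1−r²) = 0.866025
√(n−2) = √3 = 1.732051
t = r·√(n−2)/√(1−r²) = -0.50 · 1.732051 / 0.866025 = -1.000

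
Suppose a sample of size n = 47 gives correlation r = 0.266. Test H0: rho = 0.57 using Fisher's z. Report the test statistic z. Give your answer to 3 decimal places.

-2.487

Fisher z: atanh(0.266) = 0.272554, atanh(0.57) = 0.647523
z = (z_r − z_0)·√(n−3) = (0.272554 − 0.647523)·√44 = -0.374969 · 6.633250 = -2.487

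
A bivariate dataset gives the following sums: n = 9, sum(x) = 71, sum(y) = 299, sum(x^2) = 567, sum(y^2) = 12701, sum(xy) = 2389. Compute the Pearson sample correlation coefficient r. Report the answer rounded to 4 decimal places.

0.2189

S_xy = nΣxy − ΣxΣy = 9·2389 − 71·299 = 21501 − 21229 = 272
S_xx = nΣx² − (Σx)² = 9·567 − 71² = 5103 − 5041 = 62
S_yy = nΣy² − (Σy)² = 9·12701 − 299² = 114309 − 89401 = 24908
r = S_xy / √(S_xx·S_yy) = 272 / √(62·24908) = 272 / √1544296 = 272 / 1242.6971 = 0.2189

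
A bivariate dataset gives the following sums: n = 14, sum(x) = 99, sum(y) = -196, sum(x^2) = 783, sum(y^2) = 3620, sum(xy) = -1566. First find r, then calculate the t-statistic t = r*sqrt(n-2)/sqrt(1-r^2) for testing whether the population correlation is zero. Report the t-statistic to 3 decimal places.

-3.108

S_xy = nΣxy − ΣxΣy = 14·(-1566) − 99·(-196) = -21924 − (-19404) = -2520
S_xx = nΣx² − (Σx)² = 14·783 − 99² = 10962 − 9801 = 1161
S_yy = nΣy² − (Σy)² = 14·3620 − (-196)² = 50680 − 38416 = 12264
r = S_xy / √(S_xx·S_yy) = -2520 / √(1161·12264) = -2520 / √14238504 = -2520 / 3773.3942 = -0.6678
t = r·√(n−2)/√(1−r²) = -0.6678·√12 / √(1−0.445957) = -2.313327 / 0.744341 = -3.108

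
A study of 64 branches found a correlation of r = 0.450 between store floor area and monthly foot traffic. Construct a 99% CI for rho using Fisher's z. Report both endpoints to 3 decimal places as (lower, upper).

(0.154, 0.672)

Fisher z: z_r = atanh(r) = ½·ln((1+0.450)/(1−0.450)) = 0.484700
SE(z) = 1/√(n−3) = 1/√61 = 0.128037
99% ⇒ z* = 2.576; margin = 2.576·0.128037 = 0.329823
CI on z-scale: (0.154877, 0.814523)
Back-transform: tanh(0.154877) = 0.153650, tanh(0.814523) = 0.672078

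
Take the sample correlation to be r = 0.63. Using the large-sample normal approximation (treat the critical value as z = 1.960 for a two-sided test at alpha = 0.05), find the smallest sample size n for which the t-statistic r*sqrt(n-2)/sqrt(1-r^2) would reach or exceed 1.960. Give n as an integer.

8

Need r·√(n−2)/√(1−r²) ≥ 1.960
√(n−2) ≥ 1.960·√(1−0.3969) / 0.63 = 1.960·0.776595 / 0.63 = 2.4161
n−2 ≥ 5.8375  ⇒  n ≥ 7.8375
Smallest integer n = 8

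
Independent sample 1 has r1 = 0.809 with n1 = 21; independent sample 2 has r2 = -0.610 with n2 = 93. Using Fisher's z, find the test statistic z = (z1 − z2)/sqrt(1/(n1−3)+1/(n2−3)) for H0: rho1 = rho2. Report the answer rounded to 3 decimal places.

7.099

Fisher z-transforms: z1 = atanh(0.809) = 1.124128, z2 = atanh(-0.610) = -0.708921; difference d = 1.833049
Var(d) = 1/18 + 1/90 = 0.0555556 + 0.0111111 = 0.0666667
z = d/√Var(d) = 1.833049 / √0.0666667 = 1.833049 / 0.258199 = 7.099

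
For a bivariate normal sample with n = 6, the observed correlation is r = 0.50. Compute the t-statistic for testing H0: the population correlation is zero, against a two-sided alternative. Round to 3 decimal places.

1.155

1 − r² = 1 − 0.2500 = 0.7500;  √(1−r²) = 0.866025
√(n−2) = √4 = 2.000000
t = r·√(n−2)/√(1−r²) = 0.50 · 2.000000 / 0.866025 = 1.155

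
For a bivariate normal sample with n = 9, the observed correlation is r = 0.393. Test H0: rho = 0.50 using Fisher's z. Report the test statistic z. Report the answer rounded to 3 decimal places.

Fisher z: atanh(0.393) = 0.415343, atanh(0.50) = 0.549306
z = (z_r − z_0)·√(n−3) = (0.415343 − 0.549306)·√6 = -0.133963 · 2.449490 = -0.328

-0.328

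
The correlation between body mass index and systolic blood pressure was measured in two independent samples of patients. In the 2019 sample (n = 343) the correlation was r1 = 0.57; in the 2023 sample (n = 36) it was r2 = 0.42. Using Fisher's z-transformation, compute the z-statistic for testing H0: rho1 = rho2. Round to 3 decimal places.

z1 = atanh(0.57) = 0.647523,  z2 = atanh(0.42) = 0.447692
SE = √(1/(n1−3) + 1/(n2−3)) = √(1/340 + 1/33) = √(0.0029412 + 0.0303030) = √0.0332442 = 0.182330
z = (z1 − z2)/SE = (0.647523 − 0.447692) / 0.182330 = 0.199831 / 0.182330 = 1.096

1.096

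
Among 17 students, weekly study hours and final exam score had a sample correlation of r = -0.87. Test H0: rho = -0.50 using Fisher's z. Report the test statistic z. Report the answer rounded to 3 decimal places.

-2.933

Fisher z: atanh(-0.87) = -1.333080, atanh(-0.50) = -0.549306
z = (z_r − z_0)·√(n−3) = (-1.333080 − (-0.549306))·√14 = -0.783774 · 3.741657 = -2.933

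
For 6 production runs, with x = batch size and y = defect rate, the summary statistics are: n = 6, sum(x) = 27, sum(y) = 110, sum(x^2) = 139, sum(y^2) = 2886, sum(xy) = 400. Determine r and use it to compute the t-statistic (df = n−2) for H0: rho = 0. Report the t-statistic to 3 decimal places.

-2.415

S_xy = nΣxy − ΣxΣy = 6·400 − 27·110 = 2400 − 2970 = -570
S_xx = nΣx² − (Σx)² = 6·139 − 27² = 834 − 729 = 105
S_yy = nΣy² − (Σy)² = 6·2886 − 110² = 17316 − 12100 = 5216
r = S_xy / √(S_xx·S_yy) = -570 / √(105·5216) = -570 / √547680 = -570 / 740.0541 = -0.7702
t = r·√(n−2)/√(1−r²) = -0.7702·√4 / √(1−0.593208) = -1.540400 / 0.637802 = -2.415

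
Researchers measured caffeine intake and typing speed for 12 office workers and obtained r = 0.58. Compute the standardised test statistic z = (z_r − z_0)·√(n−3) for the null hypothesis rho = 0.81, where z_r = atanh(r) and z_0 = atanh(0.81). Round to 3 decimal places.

-1.394

z_r = atanh(0.58) = 0.662463,  z_0 = atanh(0.81) = 1.127029
SE = 1/√(n−3) = 1/√9 = 0.333333
z = (z_r − z_0)/SE = (0.662463 − 1.127029) / 0.333333 = -0.464566 / 0.333333 = -1.394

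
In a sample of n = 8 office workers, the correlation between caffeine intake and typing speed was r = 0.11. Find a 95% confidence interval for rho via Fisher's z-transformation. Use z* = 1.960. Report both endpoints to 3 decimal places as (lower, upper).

z_r = atanh(0.11) = 0.110447;  SE = 1/√(n−3) = 1/√5 = 0.447214
z-limits: 0.110447 ± 1.960·0.447214 = 0.110447 ± 0.876539 = [-0.766092, 0.986986]
ρ-limits: (tanh -0.766092, tanh 0.986986) = (-0.645, 0.756)

(-0.645, 0.756)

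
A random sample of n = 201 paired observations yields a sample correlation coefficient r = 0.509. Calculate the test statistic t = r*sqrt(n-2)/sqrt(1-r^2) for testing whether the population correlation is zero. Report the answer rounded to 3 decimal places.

t = r·√(n−2) / √(1−r²) with r = 0.509, n = 201
  = 0.509·√199 / √(1 − 0.259081)
  = 0.509·14.106736 / 0.860767
  = 7.180329 / 0.860767 = 8.342

8.342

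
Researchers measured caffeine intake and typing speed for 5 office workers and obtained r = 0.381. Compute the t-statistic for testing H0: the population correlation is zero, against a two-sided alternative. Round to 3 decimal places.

0.714

t = r·√(n−2) / √(1−r²) with r = 0.381, n = 5
  = 0.381·√3 / √(1 − 0.145161)
  = 0.381·1.732051 / 0.924575
  = 0.659911 / 0.924575 = 0.714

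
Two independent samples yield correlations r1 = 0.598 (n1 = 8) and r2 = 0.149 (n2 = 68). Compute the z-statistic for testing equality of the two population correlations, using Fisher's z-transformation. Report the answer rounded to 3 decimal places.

z1 = atanh(0.598) = 0.690028,  z2 = atanh(0.149) = 0.150118
SE = √(1/(n1−3) + 1/(n2−3)) = √(1/5 + 1/65) = √(0.2000000 + 0.0153846) = √0.2153846 = 0.464095
z = (z1 − z2)/SE = (0.690028 − 0.150118) / 0.464095 = 0.539910 / 0.464095 = 1.163

1.163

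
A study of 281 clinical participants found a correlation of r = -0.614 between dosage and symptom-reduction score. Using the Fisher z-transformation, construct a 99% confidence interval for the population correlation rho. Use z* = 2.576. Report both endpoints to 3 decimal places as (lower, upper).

z_r = atanh(-0.614) = -0.715317;  SE = 1/√(n−3) = 1/√278 = 0.059976
z-limits: -0.715317 ± 2.576·0.059976 = -0.715317 ± 0.154498 = [-0.869815, -0.560819]
ρ-limits: (tanh -0.869815, tanh -0.560819) = (-0.701, -0.509)

(-0.701, -0.509)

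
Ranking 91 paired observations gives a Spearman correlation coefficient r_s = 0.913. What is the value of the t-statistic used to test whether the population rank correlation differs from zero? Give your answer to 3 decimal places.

21.113

t = r_s·√(n−2) / √(1−r_s²) with r_s = 0.913, n = 91
  = 0.913·√89 / √(1 − 0.833569)
  = 0.913·9.433981 / 0.407960
  = 8.613225 / 0.407960 = 21.113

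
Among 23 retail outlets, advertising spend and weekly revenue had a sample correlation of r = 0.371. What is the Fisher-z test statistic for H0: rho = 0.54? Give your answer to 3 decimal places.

z_r = atanh(0.371) = 0.389582,  z_0 = atanh(0.54) = 0.604156
SE = 1/√(n−3) = 1/√20 = 0.223607
z = (z_r − z_0)/SE = (0.389582 − 0.604156) / 0.223607 = -0.214574 / 0.223607 = -0.960

-0.960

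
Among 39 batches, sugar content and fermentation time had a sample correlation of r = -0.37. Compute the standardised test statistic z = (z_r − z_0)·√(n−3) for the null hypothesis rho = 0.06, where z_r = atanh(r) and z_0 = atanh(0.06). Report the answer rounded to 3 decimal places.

-2.691

z_r = atanh(-0.37) = -0.388423,  z_0 = atanh(0.06) = 0.060072
SE = 1/√(n−3) = 1/√36 = 0.166667
z = (z_r − z_0)/SE = (-0.388423 − 0.060072) / 0.166667 = -0.448495 / 0.166667 = -2.691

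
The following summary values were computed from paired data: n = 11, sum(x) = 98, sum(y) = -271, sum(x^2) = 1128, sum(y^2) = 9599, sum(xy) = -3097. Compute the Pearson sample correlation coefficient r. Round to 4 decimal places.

S_xy = nΣxy − ΣxΣy = 11·(-3097) − 98·(-271) = -34067 − (-26558) = -7509
S_xx = nΣx² − (Σx)² = 11·1128 − 98² = 12408 − 9604 = 2804
S_yy = nΣy² − (Σy)² = 11·9599 − (-271)² = 105589 − 73441 = 32148
r = S_xy / √(S_xx·S_yy) = -7509 / √(2804·32148) = -7509 / √90142992 = -7509 / 9494.3663 = -0.7909

-0.7909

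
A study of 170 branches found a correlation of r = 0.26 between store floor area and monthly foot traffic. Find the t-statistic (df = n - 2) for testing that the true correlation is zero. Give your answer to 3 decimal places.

3.490

1 − r² = 1 − 0.0676 = 0.9324;  √(1−r²) = 0.965609
√(n−2) = √168 = 12.961481
t = r·√(n−2)/√(1−r²) = 0.26 · 12.961481 / 0.965609 = 3.490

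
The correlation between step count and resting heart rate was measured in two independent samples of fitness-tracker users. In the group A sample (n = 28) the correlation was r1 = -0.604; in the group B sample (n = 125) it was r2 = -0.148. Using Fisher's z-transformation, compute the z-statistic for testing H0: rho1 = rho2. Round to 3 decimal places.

Fisher z-transforms: z1 = atanh(-0.604) = -0.699421, z2 = atanh(-0.148) = -0.149095; difference d = -0.550326
Var(d) = 1/25 + 1/122 = 0.0400000 + 0.0081967 = 0.0481967
z = d/√Var(d) = -0.550326 / √0.0481967 = -0.550326 / 0.219537 = -2.507

-2.507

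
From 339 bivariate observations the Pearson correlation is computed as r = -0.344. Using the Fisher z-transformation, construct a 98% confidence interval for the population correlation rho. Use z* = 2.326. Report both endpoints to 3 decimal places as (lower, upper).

(-0.451, -0.228)

Fisher z: z_r = atanh(r) = ½·ln((1+(-0.344))/(1−(-0.344))) = -0.358622
SE(z) = 1/√(n−3) = 1/√336 = 0.054554
98% ⇒ z* = 2.326; margin = 2.326·0.054554 = 0.126893
CI on z-scale: (-0.485515, -0.231729)
Back-transform: tanh(-0.485515) = -0.450650, tanh(-0.231729) = -0.227668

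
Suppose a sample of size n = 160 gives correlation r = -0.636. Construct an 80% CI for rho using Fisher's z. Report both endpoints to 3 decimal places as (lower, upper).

Fisher z: z_r = atanh(r) = ½·ln((1+(-0.636))/(1−(-0.636))) = -0.751428
SE(z) = 1/√(n−3) = 1/√157 = 0.079809
80% ⇒ z* = 1.282; margin = 1.282·0.079809 = 0.102315
CI on z-scale: (-0.853743, -0.649113)
Back-transform: tanh(-0.853743) = -0.693020, tanh(-0.649113) = -0.571073

(-0.693, -0.571)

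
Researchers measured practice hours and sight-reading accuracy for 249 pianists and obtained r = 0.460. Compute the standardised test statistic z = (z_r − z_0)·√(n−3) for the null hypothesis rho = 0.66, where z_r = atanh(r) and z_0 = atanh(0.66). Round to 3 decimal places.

Fisher z: atanh(0.460) = 0.497311, atanh(0.66) = 0.792814
z = (z_r − z_0)·√(n−3) = (0.497311 − 0.792814)·√246 = -0.295503 · 15.684387 = -4.635

-4.635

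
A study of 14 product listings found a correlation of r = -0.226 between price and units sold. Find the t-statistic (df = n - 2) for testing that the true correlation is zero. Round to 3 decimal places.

1 − r² = 1 − 0.051076 = 0.948924;  √(1−r²) = 0.974127
√(n−2) = √12 = 3.464102
t = r·√(n−2)/√(1−r²) = -0.226 · 3.464102 / 0.974127 = -0.804

-0.804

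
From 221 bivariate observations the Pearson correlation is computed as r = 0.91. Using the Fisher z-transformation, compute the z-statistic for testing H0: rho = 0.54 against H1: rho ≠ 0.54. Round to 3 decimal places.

Fisher z: atanh(0.91) = 1.527524, atanh(0.54) = 0.604156
z = (z_r − z_0)·√(n−3) = (1.527524 − 0.604156)·√218 = 0.923368 · 14.764823 = 13.633

13.633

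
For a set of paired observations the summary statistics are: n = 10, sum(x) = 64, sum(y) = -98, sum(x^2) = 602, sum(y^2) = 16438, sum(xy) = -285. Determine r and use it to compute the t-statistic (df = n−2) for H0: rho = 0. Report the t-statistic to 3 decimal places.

0.572

Numerator: nΣxy − (Σx)(Σy) = 10·(-285) − (64)(-98) = 3422
Denominator: √[(nΣx²−(Σx)²)(nΣy²−(Σy)²)]
  nΣx²−(Σx)² = 10·602 − 4096 = 1924;  nΣy²−(Σy)² = 10·16438 − 9604 = 154776
  √(1924·154776) = √297789024 = 17256.5647
r = 3422 / 17256.5647 = 0.1983
t = r·√(n−2)/√(1−r²) = 0.1983·√8 / √(1−0.039323) = 0.560877 / 0.980141 = 0.572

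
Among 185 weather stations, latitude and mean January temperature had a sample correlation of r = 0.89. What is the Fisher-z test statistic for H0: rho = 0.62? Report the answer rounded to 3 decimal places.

z_r = atanh(0.89) = 1.421926,  z_0 = atanh(0.62) = 0.725005
SE = 1/√(n−3) = 1/√182 = 0.074125
z = (z_r − z_0)/SE = (1.421926 − 0.725005) / 0.074125 = 0.696921 / 0.074125 = 9.402

9.402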